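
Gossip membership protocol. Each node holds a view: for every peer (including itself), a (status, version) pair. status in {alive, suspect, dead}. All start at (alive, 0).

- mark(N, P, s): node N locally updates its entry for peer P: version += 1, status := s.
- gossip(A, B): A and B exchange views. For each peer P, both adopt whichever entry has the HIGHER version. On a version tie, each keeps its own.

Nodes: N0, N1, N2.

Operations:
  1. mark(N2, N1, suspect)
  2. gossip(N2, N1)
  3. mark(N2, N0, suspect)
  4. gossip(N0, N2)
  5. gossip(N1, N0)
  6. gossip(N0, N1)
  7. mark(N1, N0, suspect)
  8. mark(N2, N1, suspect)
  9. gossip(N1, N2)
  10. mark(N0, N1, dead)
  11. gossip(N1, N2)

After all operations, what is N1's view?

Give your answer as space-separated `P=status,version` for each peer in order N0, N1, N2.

Op 1: N2 marks N1=suspect -> (suspect,v1)
Op 2: gossip N2<->N1 -> N2.N0=(alive,v0) N2.N1=(suspect,v1) N2.N2=(alive,v0) | N1.N0=(alive,v0) N1.N1=(suspect,v1) N1.N2=(alive,v0)
Op 3: N2 marks N0=suspect -> (suspect,v1)
Op 4: gossip N0<->N2 -> N0.N0=(suspect,v1) N0.N1=(suspect,v1) N0.N2=(alive,v0) | N2.N0=(suspect,v1) N2.N1=(suspect,v1) N2.N2=(alive,v0)
Op 5: gossip N1<->N0 -> N1.N0=(suspect,v1) N1.N1=(suspect,v1) N1.N2=(alive,v0) | N0.N0=(suspect,v1) N0.N1=(suspect,v1) N0.N2=(alive,v0)
Op 6: gossip N0<->N1 -> N0.N0=(suspect,v1) N0.N1=(suspect,v1) N0.N2=(alive,v0) | N1.N0=(suspect,v1) N1.N1=(suspect,v1) N1.N2=(alive,v0)
Op 7: N1 marks N0=suspect -> (suspect,v2)
Op 8: N2 marks N1=suspect -> (suspect,v2)
Op 9: gossip N1<->N2 -> N1.N0=(suspect,v2) N1.N1=(suspect,v2) N1.N2=(alive,v0) | N2.N0=(suspect,v2) N2.N1=(suspect,v2) N2.N2=(alive,v0)
Op 10: N0 marks N1=dead -> (dead,v2)
Op 11: gossip N1<->N2 -> N1.N0=(suspect,v2) N1.N1=(suspect,v2) N1.N2=(alive,v0) | N2.N0=(suspect,v2) N2.N1=(suspect,v2) N2.N2=(alive,v0)

Answer: N0=suspect,2 N1=suspect,2 N2=alive,0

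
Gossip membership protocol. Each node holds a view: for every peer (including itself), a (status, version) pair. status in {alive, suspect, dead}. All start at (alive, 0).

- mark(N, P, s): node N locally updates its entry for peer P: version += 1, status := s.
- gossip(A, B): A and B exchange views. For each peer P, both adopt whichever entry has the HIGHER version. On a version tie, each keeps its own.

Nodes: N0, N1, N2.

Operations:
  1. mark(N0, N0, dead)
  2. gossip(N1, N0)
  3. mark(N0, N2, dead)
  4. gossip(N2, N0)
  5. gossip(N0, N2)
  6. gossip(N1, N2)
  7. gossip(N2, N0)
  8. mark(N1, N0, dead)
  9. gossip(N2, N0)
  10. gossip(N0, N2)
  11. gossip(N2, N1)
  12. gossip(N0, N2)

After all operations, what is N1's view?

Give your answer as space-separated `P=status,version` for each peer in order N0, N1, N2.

Answer: N0=dead,2 N1=alive,0 N2=dead,1

Derivation:
Op 1: N0 marks N0=dead -> (dead,v1)
Op 2: gossip N1<->N0 -> N1.N0=(dead,v1) N1.N1=(alive,v0) N1.N2=(alive,v0) | N0.N0=(dead,v1) N0.N1=(alive,v0) N0.N2=(alive,v0)
Op 3: N0 marks N2=dead -> (dead,v1)
Op 4: gossip N2<->N0 -> N2.N0=(dead,v1) N2.N1=(alive,v0) N2.N2=(dead,v1) | N0.N0=(dead,v1) N0.N1=(alive,v0) N0.N2=(dead,v1)
Op 5: gossip N0<->N2 -> N0.N0=(dead,v1) N0.N1=(alive,v0) N0.N2=(dead,v1) | N2.N0=(dead,v1) N2.N1=(alive,v0) N2.N2=(dead,v1)
Op 6: gossip N1<->N2 -> N1.N0=(dead,v1) N1.N1=(alive,v0) N1.N2=(dead,v1) | N2.N0=(dead,v1) N2.N1=(alive,v0) N2.N2=(dead,v1)
Op 7: gossip N2<->N0 -> N2.N0=(dead,v1) N2.N1=(alive,v0) N2.N2=(dead,v1) | N0.N0=(dead,v1) N0.N1=(alive,v0) N0.N2=(dead,v1)
Op 8: N1 marks N0=dead -> (dead,v2)
Op 9: gossip N2<->N0 -> N2.N0=(dead,v1) N2.N1=(alive,v0) N2.N2=(dead,v1) | N0.N0=(dead,v1) N0.N1=(alive,v0) N0.N2=(dead,v1)
Op 10: gossip N0<->N2 -> N0.N0=(dead,v1) N0.N1=(alive,v0) N0.N2=(dead,v1) | N2.N0=(dead,v1) N2.N1=(alive,v0) N2.N2=(dead,v1)
Op 11: gossip N2<->N1 -> N2.N0=(dead,v2) N2.N1=(alive,v0) N2.N2=(dead,v1) | N1.N0=(dead,v2) N1.N1=(alive,v0) N1.N2=(dead,v1)
Op 12: gossip N0<->N2 -> N0.N0=(dead,v2) N0.N1=(alive,v0) N0.N2=(dead,v1) | N2.N0=(dead,v2) N2.N1=(alive,v0) N2.N2=(dead,v1)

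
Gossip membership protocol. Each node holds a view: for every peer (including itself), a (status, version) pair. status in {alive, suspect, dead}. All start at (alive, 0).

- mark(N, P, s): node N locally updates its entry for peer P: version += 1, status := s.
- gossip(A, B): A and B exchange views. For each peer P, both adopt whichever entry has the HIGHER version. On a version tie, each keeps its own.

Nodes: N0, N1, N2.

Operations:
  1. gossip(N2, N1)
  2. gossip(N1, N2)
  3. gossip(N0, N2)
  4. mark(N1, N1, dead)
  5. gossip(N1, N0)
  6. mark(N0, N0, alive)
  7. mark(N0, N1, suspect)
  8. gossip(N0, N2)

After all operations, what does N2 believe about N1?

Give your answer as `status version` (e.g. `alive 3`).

Op 1: gossip N2<->N1 -> N2.N0=(alive,v0) N2.N1=(alive,v0) N2.N2=(alive,v0) | N1.N0=(alive,v0) N1.N1=(alive,v0) N1.N2=(alive,v0)
Op 2: gossip N1<->N2 -> N1.N0=(alive,v0) N1.N1=(alive,v0) N1.N2=(alive,v0) | N2.N0=(alive,v0) N2.N1=(alive,v0) N2.N2=(alive,v0)
Op 3: gossip N0<->N2 -> N0.N0=(alive,v0) N0.N1=(alive,v0) N0.N2=(alive,v0) | N2.N0=(alive,v0) N2.N1=(alive,v0) N2.N2=(alive,v0)
Op 4: N1 marks N1=dead -> (dead,v1)
Op 5: gossip N1<->N0 -> N1.N0=(alive,v0) N1.N1=(dead,v1) N1.N2=(alive,v0) | N0.N0=(alive,v0) N0.N1=(dead,v1) N0.N2=(alive,v0)
Op 6: N0 marks N0=alive -> (alive,v1)
Op 7: N0 marks N1=suspect -> (suspect,v2)
Op 8: gossip N0<->N2 -> N0.N0=(alive,v1) N0.N1=(suspect,v2) N0.N2=(alive,v0) | N2.N0=(alive,v1) N2.N1=(suspect,v2) N2.N2=(alive,v0)

Answer: suspect 2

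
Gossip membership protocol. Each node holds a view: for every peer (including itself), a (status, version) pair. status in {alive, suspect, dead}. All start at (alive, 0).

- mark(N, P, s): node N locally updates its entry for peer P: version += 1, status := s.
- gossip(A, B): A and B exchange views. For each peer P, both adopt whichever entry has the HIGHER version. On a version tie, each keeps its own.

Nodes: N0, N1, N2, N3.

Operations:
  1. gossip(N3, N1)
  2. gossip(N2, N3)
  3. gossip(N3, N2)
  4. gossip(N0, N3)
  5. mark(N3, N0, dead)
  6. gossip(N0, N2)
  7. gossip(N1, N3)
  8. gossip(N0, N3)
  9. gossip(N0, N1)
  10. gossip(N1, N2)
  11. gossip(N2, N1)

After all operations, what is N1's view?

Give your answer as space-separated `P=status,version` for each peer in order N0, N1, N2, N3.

Op 1: gossip N3<->N1 -> N3.N0=(alive,v0) N3.N1=(alive,v0) N3.N2=(alive,v0) N3.N3=(alive,v0) | N1.N0=(alive,v0) N1.N1=(alive,v0) N1.N2=(alive,v0) N1.N3=(alive,v0)
Op 2: gossip N2<->N3 -> N2.N0=(alive,v0) N2.N1=(alive,v0) N2.N2=(alive,v0) N2.N3=(alive,v0) | N3.N0=(alive,v0) N3.N1=(alive,v0) N3.N2=(alive,v0) N3.N3=(alive,v0)
Op 3: gossip N3<->N2 -> N3.N0=(alive,v0) N3.N1=(alive,v0) N3.N2=(alive,v0) N3.N3=(alive,v0) | N2.N0=(alive,v0) N2.N1=(alive,v0) N2.N2=(alive,v0) N2.N3=(alive,v0)
Op 4: gossip N0<->N3 -> N0.N0=(alive,v0) N0.N1=(alive,v0) N0.N2=(alive,v0) N0.N3=(alive,v0) | N3.N0=(alive,v0) N3.N1=(alive,v0) N3.N2=(alive,v0) N3.N3=(alive,v0)
Op 5: N3 marks N0=dead -> (dead,v1)
Op 6: gossip N0<->N2 -> N0.N0=(alive,v0) N0.N1=(alive,v0) N0.N2=(alive,v0) N0.N3=(alive,v0) | N2.N0=(alive,v0) N2.N1=(alive,v0) N2.N2=(alive,v0) N2.N3=(alive,v0)
Op 7: gossip N1<->N3 -> N1.N0=(dead,v1) N1.N1=(alive,v0) N1.N2=(alive,v0) N1.N3=(alive,v0) | N3.N0=(dead,v1) N3.N1=(alive,v0) N3.N2=(alive,v0) N3.N3=(alive,v0)
Op 8: gossip N0<->N3 -> N0.N0=(dead,v1) N0.N1=(alive,v0) N0.N2=(alive,v0) N0.N3=(alive,v0) | N3.N0=(dead,v1) N3.N1=(alive,v0) N3.N2=(alive,v0) N3.N3=(alive,v0)
Op 9: gossip N0<->N1 -> N0.N0=(dead,v1) N0.N1=(alive,v0) N0.N2=(alive,v0) N0.N3=(alive,v0) | N1.N0=(dead,v1) N1.N1=(alive,v0) N1.N2=(alive,v0) N1.N3=(alive,v0)
Op 10: gossip N1<->N2 -> N1.N0=(dead,v1) N1.N1=(alive,v0) N1.N2=(alive,v0) N1.N3=(alive,v0) | N2.N0=(dead,v1) N2.N1=(alive,v0) N2.N2=(alive,v0) N2.N3=(alive,v0)
Op 11: gossip N2<->N1 -> N2.N0=(dead,v1) N2.N1=(alive,v0) N2.N2=(alive,v0) N2.N3=(alive,v0) | N1.N0=(dead,v1) N1.N1=(alive,v0) N1.N2=(alive,v0) N1.N3=(alive,v0)

Answer: N0=dead,1 N1=alive,0 N2=alive,0 N3=alive,0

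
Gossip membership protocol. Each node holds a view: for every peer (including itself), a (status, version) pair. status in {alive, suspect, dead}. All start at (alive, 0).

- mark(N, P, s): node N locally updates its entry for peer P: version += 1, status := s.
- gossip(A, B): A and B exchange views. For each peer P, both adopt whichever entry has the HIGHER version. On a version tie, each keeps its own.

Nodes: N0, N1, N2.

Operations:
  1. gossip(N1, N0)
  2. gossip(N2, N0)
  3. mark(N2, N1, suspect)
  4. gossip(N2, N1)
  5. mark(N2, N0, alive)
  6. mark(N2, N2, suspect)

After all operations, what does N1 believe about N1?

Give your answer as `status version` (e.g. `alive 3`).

Answer: suspect 1

Derivation:
Op 1: gossip N1<->N0 -> N1.N0=(alive,v0) N1.N1=(alive,v0) N1.N2=(alive,v0) | N0.N0=(alive,v0) N0.N1=(alive,v0) N0.N2=(alive,v0)
Op 2: gossip N2<->N0 -> N2.N0=(alive,v0) N2.N1=(alive,v0) N2.N2=(alive,v0) | N0.N0=(alive,v0) N0.N1=(alive,v0) N0.N2=(alive,v0)
Op 3: N2 marks N1=suspect -> (suspect,v1)
Op 4: gossip N2<->N1 -> N2.N0=(alive,v0) N2.N1=(suspect,v1) N2.N2=(alive,v0) | N1.N0=(alive,v0) N1.N1=(suspect,v1) N1.N2=(alive,v0)
Op 5: N2 marks N0=alive -> (alive,v1)
Op 6: N2 marks N2=suspect -> (suspect,v1)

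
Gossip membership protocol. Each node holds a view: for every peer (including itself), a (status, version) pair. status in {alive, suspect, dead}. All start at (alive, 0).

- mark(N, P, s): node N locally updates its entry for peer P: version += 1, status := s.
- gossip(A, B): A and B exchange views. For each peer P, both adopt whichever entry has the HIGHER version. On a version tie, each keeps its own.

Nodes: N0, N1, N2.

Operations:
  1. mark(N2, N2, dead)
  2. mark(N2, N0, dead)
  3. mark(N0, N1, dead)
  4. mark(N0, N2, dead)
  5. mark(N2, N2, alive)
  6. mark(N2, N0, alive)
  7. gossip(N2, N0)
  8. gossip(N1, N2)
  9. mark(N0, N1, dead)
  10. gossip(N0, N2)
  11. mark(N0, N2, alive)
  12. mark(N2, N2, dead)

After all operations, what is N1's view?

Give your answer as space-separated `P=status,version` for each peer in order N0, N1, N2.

Op 1: N2 marks N2=dead -> (dead,v1)
Op 2: N2 marks N0=dead -> (dead,v1)
Op 3: N0 marks N1=dead -> (dead,v1)
Op 4: N0 marks N2=dead -> (dead,v1)
Op 5: N2 marks N2=alive -> (alive,v2)
Op 6: N2 marks N0=alive -> (alive,v2)
Op 7: gossip N2<->N0 -> N2.N0=(alive,v2) N2.N1=(dead,v1) N2.N2=(alive,v2) | N0.N0=(alive,v2) N0.N1=(dead,v1) N0.N2=(alive,v2)
Op 8: gossip N1<->N2 -> N1.N0=(alive,v2) N1.N1=(dead,v1) N1.N2=(alive,v2) | N2.N0=(alive,v2) N2.N1=(dead,v1) N2.N2=(alive,v2)
Op 9: N0 marks N1=dead -> (dead,v2)
Op 10: gossip N0<->N2 -> N0.N0=(alive,v2) N0.N1=(dead,v2) N0.N2=(alive,v2) | N2.N0=(alive,v2) N2.N1=(dead,v2) N2.N2=(alive,v2)
Op 11: N0 marks N2=alive -> (alive,v3)
Op 12: N2 marks N2=dead -> (dead,v3)

Answer: N0=alive,2 N1=dead,1 N2=alive,2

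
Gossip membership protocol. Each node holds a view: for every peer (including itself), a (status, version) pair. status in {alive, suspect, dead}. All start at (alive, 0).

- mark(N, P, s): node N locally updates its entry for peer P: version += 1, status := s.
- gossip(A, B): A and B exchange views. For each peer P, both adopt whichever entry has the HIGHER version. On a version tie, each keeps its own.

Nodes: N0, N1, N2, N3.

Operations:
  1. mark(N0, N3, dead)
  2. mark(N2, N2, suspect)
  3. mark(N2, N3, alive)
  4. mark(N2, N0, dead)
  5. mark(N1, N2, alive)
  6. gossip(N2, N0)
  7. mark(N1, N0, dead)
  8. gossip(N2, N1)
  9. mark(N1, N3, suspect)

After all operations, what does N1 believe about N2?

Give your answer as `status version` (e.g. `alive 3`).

Op 1: N0 marks N3=dead -> (dead,v1)
Op 2: N2 marks N2=suspect -> (suspect,v1)
Op 3: N2 marks N3=alive -> (alive,v1)
Op 4: N2 marks N0=dead -> (dead,v1)
Op 5: N1 marks N2=alive -> (alive,v1)
Op 6: gossip N2<->N0 -> N2.N0=(dead,v1) N2.N1=(alive,v0) N2.N2=(suspect,v1) N2.N3=(alive,v1) | N0.N0=(dead,v1) N0.N1=(alive,v0) N0.N2=(suspect,v1) N0.N3=(dead,v1)
Op 7: N1 marks N0=dead -> (dead,v1)
Op 8: gossip N2<->N1 -> N2.N0=(dead,v1) N2.N1=(alive,v0) N2.N2=(suspect,v1) N2.N3=(alive,v1) | N1.N0=(dead,v1) N1.N1=(alive,v0) N1.N2=(alive,v1) N1.N3=(alive,v1)
Op 9: N1 marks N3=suspect -> (suspect,v2)

Answer: alive 1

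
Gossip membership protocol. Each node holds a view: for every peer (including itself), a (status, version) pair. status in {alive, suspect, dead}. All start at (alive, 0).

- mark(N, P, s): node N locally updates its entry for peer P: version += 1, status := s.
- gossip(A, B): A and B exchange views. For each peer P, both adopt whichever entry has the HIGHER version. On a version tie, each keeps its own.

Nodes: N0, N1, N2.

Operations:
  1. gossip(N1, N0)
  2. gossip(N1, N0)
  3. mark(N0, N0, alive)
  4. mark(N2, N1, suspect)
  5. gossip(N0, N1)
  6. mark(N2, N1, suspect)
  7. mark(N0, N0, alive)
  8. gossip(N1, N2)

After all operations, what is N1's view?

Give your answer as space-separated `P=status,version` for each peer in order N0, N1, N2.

Answer: N0=alive,1 N1=suspect,2 N2=alive,0

Derivation:
Op 1: gossip N1<->N0 -> N1.N0=(alive,v0) N1.N1=(alive,v0) N1.N2=(alive,v0) | N0.N0=(alive,v0) N0.N1=(alive,v0) N0.N2=(alive,v0)
Op 2: gossip N1<->N0 -> N1.N0=(alive,v0) N1.N1=(alive,v0) N1.N2=(alive,v0) | N0.N0=(alive,v0) N0.N1=(alive,v0) N0.N2=(alive,v0)
Op 3: N0 marks N0=alive -> (alive,v1)
Op 4: N2 marks N1=suspect -> (suspect,v1)
Op 5: gossip N0<->N1 -> N0.N0=(alive,v1) N0.N1=(alive,v0) N0.N2=(alive,v0) | N1.N0=(alive,v1) N1.N1=(alive,v0) N1.N2=(alive,v0)
Op 6: N2 marks N1=suspect -> (suspect,v2)
Op 7: N0 marks N0=alive -> (alive,v2)
Op 8: gossip N1<->N2 -> N1.N0=(alive,v1) N1.N1=(suspect,v2) N1.N2=(alive,v0) | N2.N0=(alive,v1) N2.N1=(suspect,v2) N2.N2=(alive,v0)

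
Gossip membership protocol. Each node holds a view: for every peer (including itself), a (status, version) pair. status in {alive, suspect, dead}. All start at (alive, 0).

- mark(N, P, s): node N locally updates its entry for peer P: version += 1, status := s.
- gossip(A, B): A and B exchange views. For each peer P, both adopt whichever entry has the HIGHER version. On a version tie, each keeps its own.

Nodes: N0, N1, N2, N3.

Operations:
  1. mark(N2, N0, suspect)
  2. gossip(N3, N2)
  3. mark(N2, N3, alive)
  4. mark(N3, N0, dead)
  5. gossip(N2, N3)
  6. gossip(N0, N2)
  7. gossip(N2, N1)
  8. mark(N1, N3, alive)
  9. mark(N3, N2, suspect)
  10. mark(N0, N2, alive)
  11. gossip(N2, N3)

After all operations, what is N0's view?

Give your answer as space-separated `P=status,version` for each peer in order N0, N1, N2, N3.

Answer: N0=dead,2 N1=alive,0 N2=alive,1 N3=alive,1

Derivation:
Op 1: N2 marks N0=suspect -> (suspect,v1)
Op 2: gossip N3<->N2 -> N3.N0=(suspect,v1) N3.N1=(alive,v0) N3.N2=(alive,v0) N3.N3=(alive,v0) | N2.N0=(suspect,v1) N2.N1=(alive,v0) N2.N2=(alive,v0) N2.N3=(alive,v0)
Op 3: N2 marks N3=alive -> (alive,v1)
Op 4: N3 marks N0=dead -> (dead,v2)
Op 5: gossip N2<->N3 -> N2.N0=(dead,v2) N2.N1=(alive,v0) N2.N2=(alive,v0) N2.N3=(alive,v1) | N3.N0=(dead,v2) N3.N1=(alive,v0) N3.N2=(alive,v0) N3.N3=(alive,v1)
Op 6: gossip N0<->N2 -> N0.N0=(dead,v2) N0.N1=(alive,v0) N0.N2=(alive,v0) N0.N3=(alive,v1) | N2.N0=(dead,v2) N2.N1=(alive,v0) N2.N2=(alive,v0) N2.N3=(alive,v1)
Op 7: gossip N2<->N1 -> N2.N0=(dead,v2) N2.N1=(alive,v0) N2.N2=(alive,v0) N2.N3=(alive,v1) | N1.N0=(dead,v2) N1.N1=(alive,v0) N1.N2=(alive,v0) N1.N3=(alive,v1)
Op 8: N1 marks N3=alive -> (alive,v2)
Op 9: N3 marks N2=suspect -> (suspect,v1)
Op 10: N0 marks N2=alive -> (alive,v1)
Op 11: gossip N2<->N3 -> N2.N0=(dead,v2) N2.N1=(alive,v0) N2.N2=(suspect,v1) N2.N3=(alive,v1) | N3.N0=(dead,v2) N3.N1=(alive,v0) N3.N2=(suspect,v1) N3.N3=(alive,v1)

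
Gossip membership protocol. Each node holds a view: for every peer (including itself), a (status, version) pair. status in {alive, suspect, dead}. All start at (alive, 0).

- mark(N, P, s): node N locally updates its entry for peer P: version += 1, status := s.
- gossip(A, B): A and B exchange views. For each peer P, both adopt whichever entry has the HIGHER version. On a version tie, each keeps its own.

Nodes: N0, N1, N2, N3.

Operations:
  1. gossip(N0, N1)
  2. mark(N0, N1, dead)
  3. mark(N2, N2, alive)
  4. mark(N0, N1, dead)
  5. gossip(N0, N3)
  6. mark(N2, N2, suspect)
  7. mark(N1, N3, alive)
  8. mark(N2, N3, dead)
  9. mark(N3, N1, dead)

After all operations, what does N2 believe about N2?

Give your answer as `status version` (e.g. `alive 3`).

Op 1: gossip N0<->N1 -> N0.N0=(alive,v0) N0.N1=(alive,v0) N0.N2=(alive,v0) N0.N3=(alive,v0) | N1.N0=(alive,v0) N1.N1=(alive,v0) N1.N2=(alive,v0) N1.N3=(alive,v0)
Op 2: N0 marks N1=dead -> (dead,v1)
Op 3: N2 marks N2=alive -> (alive,v1)
Op 4: N0 marks N1=dead -> (dead,v2)
Op 5: gossip N0<->N3 -> N0.N0=(alive,v0) N0.N1=(dead,v2) N0.N2=(alive,v0) N0.N3=(alive,v0) | N3.N0=(alive,v0) N3.N1=(dead,v2) N3.N2=(alive,v0) N3.N3=(alive,v0)
Op 6: N2 marks N2=suspect -> (suspect,v2)
Op 7: N1 marks N3=alive -> (alive,v1)
Op 8: N2 marks N3=dead -> (dead,v1)
Op 9: N3 marks N1=dead -> (dead,v3)

Answer: suspect 2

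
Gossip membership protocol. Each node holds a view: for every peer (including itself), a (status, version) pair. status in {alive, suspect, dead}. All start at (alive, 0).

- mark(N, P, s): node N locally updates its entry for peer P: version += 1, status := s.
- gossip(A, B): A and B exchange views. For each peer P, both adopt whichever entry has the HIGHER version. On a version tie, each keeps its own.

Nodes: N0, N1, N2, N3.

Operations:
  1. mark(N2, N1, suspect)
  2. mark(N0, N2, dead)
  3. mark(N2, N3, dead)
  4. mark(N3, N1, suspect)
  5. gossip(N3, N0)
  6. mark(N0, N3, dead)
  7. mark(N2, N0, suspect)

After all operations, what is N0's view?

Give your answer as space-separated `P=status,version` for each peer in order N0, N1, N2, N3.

Op 1: N2 marks N1=suspect -> (suspect,v1)
Op 2: N0 marks N2=dead -> (dead,v1)
Op 3: N2 marks N3=dead -> (dead,v1)
Op 4: N3 marks N1=suspect -> (suspect,v1)
Op 5: gossip N3<->N0 -> N3.N0=(alive,v0) N3.N1=(suspect,v1) N3.N2=(dead,v1) N3.N3=(alive,v0) | N0.N0=(alive,v0) N0.N1=(suspect,v1) N0.N2=(dead,v1) N0.N3=(alive,v0)
Op 6: N0 marks N3=dead -> (dead,v1)
Op 7: N2 marks N0=suspect -> (suspect,v1)

Answer: N0=alive,0 N1=suspect,1 N2=dead,1 N3=dead,1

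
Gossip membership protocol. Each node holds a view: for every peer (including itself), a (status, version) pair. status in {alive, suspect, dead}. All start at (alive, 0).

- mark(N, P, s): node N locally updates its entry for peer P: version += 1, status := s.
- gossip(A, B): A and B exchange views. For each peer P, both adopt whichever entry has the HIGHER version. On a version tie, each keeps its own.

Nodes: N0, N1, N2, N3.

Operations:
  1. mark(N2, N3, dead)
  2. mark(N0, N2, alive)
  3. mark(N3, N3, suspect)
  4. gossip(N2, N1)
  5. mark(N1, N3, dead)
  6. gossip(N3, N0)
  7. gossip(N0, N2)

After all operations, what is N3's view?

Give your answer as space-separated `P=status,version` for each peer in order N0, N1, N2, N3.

Op 1: N2 marks N3=dead -> (dead,v1)
Op 2: N0 marks N2=alive -> (alive,v1)
Op 3: N3 marks N3=suspect -> (suspect,v1)
Op 4: gossip N2<->N1 -> N2.N0=(alive,v0) N2.N1=(alive,v0) N2.N2=(alive,v0) N2.N3=(dead,v1) | N1.N0=(alive,v0) N1.N1=(alive,v0) N1.N2=(alive,v0) N1.N3=(dead,v1)
Op 5: N1 marks N3=dead -> (dead,v2)
Op 6: gossip N3<->N0 -> N3.N0=(alive,v0) N3.N1=(alive,v0) N3.N2=(alive,v1) N3.N3=(suspect,v1) | N0.N0=(alive,v0) N0.N1=(alive,v0) N0.N2=(alive,v1) N0.N3=(suspect,v1)
Op 7: gossip N0<->N2 -> N0.N0=(alive,v0) N0.N1=(alive,v0) N0.N2=(alive,v1) N0.N3=(suspect,v1) | N2.N0=(alive,v0) N2.N1=(alive,v0) N2.N2=(alive,v1) N2.N3=(dead,v1)

Answer: N0=alive,0 N1=alive,0 N2=alive,1 N3=suspect,1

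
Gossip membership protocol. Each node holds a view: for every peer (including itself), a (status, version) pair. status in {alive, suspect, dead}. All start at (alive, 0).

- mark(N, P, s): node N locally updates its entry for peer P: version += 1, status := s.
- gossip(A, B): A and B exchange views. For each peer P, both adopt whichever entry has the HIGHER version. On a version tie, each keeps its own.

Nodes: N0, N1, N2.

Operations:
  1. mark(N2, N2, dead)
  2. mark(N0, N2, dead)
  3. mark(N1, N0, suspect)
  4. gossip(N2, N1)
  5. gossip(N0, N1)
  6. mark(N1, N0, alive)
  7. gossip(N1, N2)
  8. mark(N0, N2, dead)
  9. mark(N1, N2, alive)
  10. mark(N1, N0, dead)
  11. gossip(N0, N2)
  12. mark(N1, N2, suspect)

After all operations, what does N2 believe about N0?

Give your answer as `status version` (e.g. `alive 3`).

Answer: alive 2

Derivation:
Op 1: N2 marks N2=dead -> (dead,v1)
Op 2: N0 marks N2=dead -> (dead,v1)
Op 3: N1 marks N0=suspect -> (suspect,v1)
Op 4: gossip N2<->N1 -> N2.N0=(suspect,v1) N2.N1=(alive,v0) N2.N2=(dead,v1) | N1.N0=(suspect,v1) N1.N1=(alive,v0) N1.N2=(dead,v1)
Op 5: gossip N0<->N1 -> N0.N0=(suspect,v1) N0.N1=(alive,v0) N0.N2=(dead,v1) | N1.N0=(suspect,v1) N1.N1=(alive,v0) N1.N2=(dead,v1)
Op 6: N1 marks N0=alive -> (alive,v2)
Op 7: gossip N1<->N2 -> N1.N0=(alive,v2) N1.N1=(alive,v0) N1.N2=(dead,v1) | N2.N0=(alive,v2) N2.N1=(alive,v0) N2.N2=(dead,v1)
Op 8: N0 marks N2=dead -> (dead,v2)
Op 9: N1 marks N2=alive -> (alive,v2)
Op 10: N1 marks N0=dead -> (dead,v3)
Op 11: gossip N0<->N2 -> N0.N0=(alive,v2) N0.N1=(alive,v0) N0.N2=(dead,v2) | N2.N0=(alive,v2) N2.N1=(alive,v0) N2.N2=(dead,v2)
Op 12: N1 marks N2=suspect -> (suspect,v3)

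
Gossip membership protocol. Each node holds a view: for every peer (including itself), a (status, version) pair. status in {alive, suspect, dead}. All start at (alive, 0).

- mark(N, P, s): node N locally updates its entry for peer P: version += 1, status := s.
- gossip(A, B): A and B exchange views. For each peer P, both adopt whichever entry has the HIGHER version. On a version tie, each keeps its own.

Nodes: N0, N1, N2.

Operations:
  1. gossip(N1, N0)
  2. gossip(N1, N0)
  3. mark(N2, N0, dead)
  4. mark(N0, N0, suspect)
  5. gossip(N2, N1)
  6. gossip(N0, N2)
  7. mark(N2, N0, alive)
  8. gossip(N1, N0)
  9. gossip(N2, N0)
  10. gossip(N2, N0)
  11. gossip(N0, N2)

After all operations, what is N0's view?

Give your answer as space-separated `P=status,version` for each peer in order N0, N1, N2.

Op 1: gossip N1<->N0 -> N1.N0=(alive,v0) N1.N1=(alive,v0) N1.N2=(alive,v0) | N0.N0=(alive,v0) N0.N1=(alive,v0) N0.N2=(alive,v0)
Op 2: gossip N1<->N0 -> N1.N0=(alive,v0) N1.N1=(alive,v0) N1.N2=(alive,v0) | N0.N0=(alive,v0) N0.N1=(alive,v0) N0.N2=(alive,v0)
Op 3: N2 marks N0=dead -> (dead,v1)
Op 4: N0 marks N0=suspect -> (suspect,v1)
Op 5: gossip N2<->N1 -> N2.N0=(dead,v1) N2.N1=(alive,v0) N2.N2=(alive,v0) | N1.N0=(dead,v1) N1.N1=(alive,v0) N1.N2=(alive,v0)
Op 6: gossip N0<->N2 -> N0.N0=(suspect,v1) N0.N1=(alive,v0) N0.N2=(alive,v0) | N2.N0=(dead,v1) N2.N1=(alive,v0) N2.N2=(alive,v0)
Op 7: N2 marks N0=alive -> (alive,v2)
Op 8: gossip N1<->N0 -> N1.N0=(dead,v1) N1.N1=(alive,v0) N1.N2=(alive,v0) | N0.N0=(suspect,v1) N0.N1=(alive,v0) N0.N2=(alive,v0)
Op 9: gossip N2<->N0 -> N2.N0=(alive,v2) N2.N1=(alive,v0) N2.N2=(alive,v0) | N0.N0=(alive,v2) N0.N1=(alive,v0) N0.N2=(alive,v0)
Op 10: gossip N2<->N0 -> N2.N0=(alive,v2) N2.N1=(alive,v0) N2.N2=(alive,v0) | N0.N0=(alive,v2) N0.N1=(alive,v0) N0.N2=(alive,v0)
Op 11: gossip N0<->N2 -> N0.N0=(alive,v2) N0.N1=(alive,v0) N0.N2=(alive,v0) | N2.N0=(alive,v2) N2.N1=(alive,v0) N2.N2=(alive,v0)

Answer: N0=alive,2 N1=alive,0 N2=alive,0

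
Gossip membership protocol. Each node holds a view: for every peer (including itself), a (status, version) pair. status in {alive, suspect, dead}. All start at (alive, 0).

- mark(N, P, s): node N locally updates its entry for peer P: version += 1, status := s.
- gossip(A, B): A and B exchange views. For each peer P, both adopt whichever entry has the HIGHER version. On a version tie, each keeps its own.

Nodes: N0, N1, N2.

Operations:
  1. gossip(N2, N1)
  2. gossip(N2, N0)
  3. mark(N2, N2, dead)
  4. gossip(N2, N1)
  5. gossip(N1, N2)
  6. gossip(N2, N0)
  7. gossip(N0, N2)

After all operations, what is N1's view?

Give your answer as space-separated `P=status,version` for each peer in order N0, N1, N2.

Answer: N0=alive,0 N1=alive,0 N2=dead,1

Derivation:
Op 1: gossip N2<->N1 -> N2.N0=(alive,v0) N2.N1=(alive,v0) N2.N2=(alive,v0) | N1.N0=(alive,v0) N1.N1=(alive,v0) N1.N2=(alive,v0)
Op 2: gossip N2<->N0 -> N2.N0=(alive,v0) N2.N1=(alive,v0) N2.N2=(alive,v0) | N0.N0=(alive,v0) N0.N1=(alive,v0) N0.N2=(alive,v0)
Op 3: N2 marks N2=dead -> (dead,v1)
Op 4: gossip N2<->N1 -> N2.N0=(alive,v0) N2.N1=(alive,v0) N2.N2=(dead,v1) | N1.N0=(alive,v0) N1.N1=(alive,v0) N1.N2=(dead,v1)
Op 5: gossip N1<->N2 -> N1.N0=(alive,v0) N1.N1=(alive,v0) N1.N2=(dead,v1) | N2.N0=(alive,v0) N2.N1=(alive,v0) N2.N2=(dead,v1)
Op 6: gossip N2<->N0 -> N2.N0=(alive,v0) N2.N1=(alive,v0) N2.N2=(dead,v1) | N0.N0=(alive,v0) N0.N1=(alive,v0) N0.N2=(dead,v1)
Op 7: gossip N0<->N2 -> N0.N0=(alive,v0) N0.N1=(alive,v0) N0.N2=(dead,v1) | N2.N0=(alive,v0) N2.N1=(alive,v0) N2.N2=(dead,v1)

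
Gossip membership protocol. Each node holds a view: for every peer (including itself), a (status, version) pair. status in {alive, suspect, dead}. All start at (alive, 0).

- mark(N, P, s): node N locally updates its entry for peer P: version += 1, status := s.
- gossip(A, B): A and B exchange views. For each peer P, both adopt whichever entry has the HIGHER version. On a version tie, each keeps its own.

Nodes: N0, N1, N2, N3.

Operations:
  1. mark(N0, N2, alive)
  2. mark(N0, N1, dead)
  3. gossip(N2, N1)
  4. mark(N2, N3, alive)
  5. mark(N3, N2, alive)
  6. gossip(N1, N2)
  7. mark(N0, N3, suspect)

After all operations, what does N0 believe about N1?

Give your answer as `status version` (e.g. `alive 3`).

Op 1: N0 marks N2=alive -> (alive,v1)
Op 2: N0 marks N1=dead -> (dead,v1)
Op 3: gossip N2<->N1 -> N2.N0=(alive,v0) N2.N1=(alive,v0) N2.N2=(alive,v0) N2.N3=(alive,v0) | N1.N0=(alive,v0) N1.N1=(alive,v0) N1.N2=(alive,v0) N1.N3=(alive,v0)
Op 4: N2 marks N3=alive -> (alive,v1)
Op 5: N3 marks N2=alive -> (alive,v1)
Op 6: gossip N1<->N2 -> N1.N0=(alive,v0) N1.N1=(alive,v0) N1.N2=(alive,v0) N1.N3=(alive,v1) | N2.N0=(alive,v0) N2.N1=(alive,v0) N2.N2=(alive,v0) N2.N3=(alive,v1)
Op 7: N0 marks N3=suspect -> (suspect,v1)

Answer: dead 1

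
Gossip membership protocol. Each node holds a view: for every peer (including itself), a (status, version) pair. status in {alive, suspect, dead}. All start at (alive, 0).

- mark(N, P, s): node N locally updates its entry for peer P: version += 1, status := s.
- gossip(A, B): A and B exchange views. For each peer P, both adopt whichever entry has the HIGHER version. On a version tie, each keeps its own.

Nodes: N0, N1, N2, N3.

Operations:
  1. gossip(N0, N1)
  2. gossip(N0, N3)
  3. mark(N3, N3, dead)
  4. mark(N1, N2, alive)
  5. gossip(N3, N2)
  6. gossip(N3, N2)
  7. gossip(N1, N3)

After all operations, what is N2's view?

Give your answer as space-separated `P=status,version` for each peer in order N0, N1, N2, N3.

Answer: N0=alive,0 N1=alive,0 N2=alive,0 N3=dead,1

Derivation:
Op 1: gossip N0<->N1 -> N0.N0=(alive,v0) N0.N1=(alive,v0) N0.N2=(alive,v0) N0.N3=(alive,v0) | N1.N0=(alive,v0) N1.N1=(alive,v0) N1.N2=(alive,v0) N1.N3=(alive,v0)
Op 2: gossip N0<->N3 -> N0.N0=(alive,v0) N0.N1=(alive,v0) N0.N2=(alive,v0) N0.N3=(alive,v0) | N3.N0=(alive,v0) N3.N1=(alive,v0) N3.N2=(alive,v0) N3.N3=(alive,v0)
Op 3: N3 marks N3=dead -> (dead,v1)
Op 4: N1 marks N2=alive -> (alive,v1)
Op 5: gossip N3<->N2 -> N3.N0=(alive,v0) N3.N1=(alive,v0) N3.N2=(alive,v0) N3.N3=(dead,v1) | N2.N0=(alive,v0) N2.N1=(alive,v0) N2.N2=(alive,v0) N2.N3=(dead,v1)
Op 6: gossip N3<->N2 -> N3.N0=(alive,v0) N3.N1=(alive,v0) N3.N2=(alive,v0) N3.N3=(dead,v1) | N2.N0=(alive,v0) N2.N1=(alive,v0) N2.N2=(alive,v0) N2.N3=(dead,v1)
Op 7: gossip N1<->N3 -> N1.N0=(alive,v0) N1.N1=(alive,v0) N1.N2=(alive,v1) N1.N3=(dead,v1) | N3.N0=(alive,v0) N3.N1=(alive,v0) N3.N2=(alive,v1) N3.N3=(dead,v1)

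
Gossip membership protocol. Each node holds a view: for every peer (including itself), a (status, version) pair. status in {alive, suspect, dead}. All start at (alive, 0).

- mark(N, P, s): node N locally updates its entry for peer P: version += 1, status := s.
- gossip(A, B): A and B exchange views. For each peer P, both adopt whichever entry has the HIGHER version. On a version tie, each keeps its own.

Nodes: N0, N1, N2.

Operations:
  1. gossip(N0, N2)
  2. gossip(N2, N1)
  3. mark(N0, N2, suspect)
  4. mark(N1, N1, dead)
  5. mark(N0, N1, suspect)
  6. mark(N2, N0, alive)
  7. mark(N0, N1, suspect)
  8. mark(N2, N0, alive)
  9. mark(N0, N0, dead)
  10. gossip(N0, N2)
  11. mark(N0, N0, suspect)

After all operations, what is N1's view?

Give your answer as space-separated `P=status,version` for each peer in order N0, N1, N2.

Op 1: gossip N0<->N2 -> N0.N0=(alive,v0) N0.N1=(alive,v0) N0.N2=(alive,v0) | N2.N0=(alive,v0) N2.N1=(alive,v0) N2.N2=(alive,v0)
Op 2: gossip N2<->N1 -> N2.N0=(alive,v0) N2.N1=(alive,v0) N2.N2=(alive,v0) | N1.N0=(alive,v0) N1.N1=(alive,v0) N1.N2=(alive,v0)
Op 3: N0 marks N2=suspect -> (suspect,v1)
Op 4: N1 marks N1=dead -> (dead,v1)
Op 5: N0 marks N1=suspect -> (suspect,v1)
Op 6: N2 marks N0=alive -> (alive,v1)
Op 7: N0 marks N1=suspect -> (suspect,v2)
Op 8: N2 marks N0=alive -> (alive,v2)
Op 9: N0 marks N0=dead -> (dead,v1)
Op 10: gossip N0<->N2 -> N0.N0=(alive,v2) N0.N1=(suspect,v2) N0.N2=(suspect,v1) | N2.N0=(alive,v2) N2.N1=(suspect,v2) N2.N2=(suspect,v1)
Op 11: N0 marks N0=suspect -> (suspect,v3)

Answer: N0=alive,0 N1=dead,1 N2=alive,0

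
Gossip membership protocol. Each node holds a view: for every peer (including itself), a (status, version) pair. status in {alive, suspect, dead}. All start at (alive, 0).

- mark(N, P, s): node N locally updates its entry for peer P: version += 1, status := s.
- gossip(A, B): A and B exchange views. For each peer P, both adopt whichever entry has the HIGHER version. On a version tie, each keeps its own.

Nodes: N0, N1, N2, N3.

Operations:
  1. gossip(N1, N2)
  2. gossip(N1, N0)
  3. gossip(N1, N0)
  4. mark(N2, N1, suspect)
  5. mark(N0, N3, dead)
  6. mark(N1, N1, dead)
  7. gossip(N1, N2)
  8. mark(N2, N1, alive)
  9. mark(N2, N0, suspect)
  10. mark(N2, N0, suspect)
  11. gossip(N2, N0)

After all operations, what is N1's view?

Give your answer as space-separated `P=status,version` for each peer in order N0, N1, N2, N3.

Answer: N0=alive,0 N1=dead,1 N2=alive,0 N3=alive,0

Derivation:
Op 1: gossip N1<->N2 -> N1.N0=(alive,v0) N1.N1=(alive,v0) N1.N2=(alive,v0) N1.N3=(alive,v0) | N2.N0=(alive,v0) N2.N1=(alive,v0) N2.N2=(alive,v0) N2.N3=(alive,v0)
Op 2: gossip N1<->N0 -> N1.N0=(alive,v0) N1.N1=(alive,v0) N1.N2=(alive,v0) N1.N3=(alive,v0) | N0.N0=(alive,v0) N0.N1=(alive,v0) N0.N2=(alive,v0) N0.N3=(alive,v0)
Op 3: gossip N1<->N0 -> N1.N0=(alive,v0) N1.N1=(alive,v0) N1.N2=(alive,v0) N1.N3=(alive,v0) | N0.N0=(alive,v0) N0.N1=(alive,v0) N0.N2=(alive,v0) N0.N3=(alive,v0)
Op 4: N2 marks N1=suspect -> (suspect,v1)
Op 5: N0 marks N3=dead -> (dead,v1)
Op 6: N1 marks N1=dead -> (dead,v1)
Op 7: gossip N1<->N2 -> N1.N0=(alive,v0) N1.N1=(dead,v1) N1.N2=(alive,v0) N1.N3=(alive,v0) | N2.N0=(alive,v0) N2.N1=(suspect,v1) N2.N2=(alive,v0) N2.N3=(alive,v0)
Op 8: N2 marks N1=alive -> (alive,v2)
Op 9: N2 marks N0=suspect -> (suspect,v1)
Op 10: N2 marks N0=suspect -> (suspect,v2)
Op 11: gossip N2<->N0 -> N2.N0=(suspect,v2) N2.N1=(alive,v2) N2.N2=(alive,v0) N2.N3=(dead,v1) | N0.N0=(suspect,v2) N0.N1=(alive,v2) N0.N2=(alive,v0) N0.N3=(dead,v1)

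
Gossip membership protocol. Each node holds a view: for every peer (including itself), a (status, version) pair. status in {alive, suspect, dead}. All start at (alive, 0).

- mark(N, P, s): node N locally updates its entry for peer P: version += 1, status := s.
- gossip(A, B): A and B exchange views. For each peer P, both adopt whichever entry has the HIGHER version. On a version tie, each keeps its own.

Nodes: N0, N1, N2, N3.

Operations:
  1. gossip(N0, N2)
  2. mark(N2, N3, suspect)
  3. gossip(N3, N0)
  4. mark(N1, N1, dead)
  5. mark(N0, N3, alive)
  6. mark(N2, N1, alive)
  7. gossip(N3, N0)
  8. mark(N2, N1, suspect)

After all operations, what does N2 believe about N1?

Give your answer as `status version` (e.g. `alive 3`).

Op 1: gossip N0<->N2 -> N0.N0=(alive,v0) N0.N1=(alive,v0) N0.N2=(alive,v0) N0.N3=(alive,v0) | N2.N0=(alive,v0) N2.N1=(alive,v0) N2.N2=(alive,v0) N2.N3=(alive,v0)
Op 2: N2 marks N3=suspect -> (suspect,v1)
Op 3: gossip N3<->N0 -> N3.N0=(alive,v0) N3.N1=(alive,v0) N3.N2=(alive,v0) N3.N3=(alive,v0) | N0.N0=(alive,v0) N0.N1=(alive,v0) N0.N2=(alive,v0) N0.N3=(alive,v0)
Op 4: N1 marks N1=dead -> (dead,v1)
Op 5: N0 marks N3=alive -> (alive,v1)
Op 6: N2 marks N1=alive -> (alive,v1)
Op 7: gossip N3<->N0 -> N3.N0=(alive,v0) N3.N1=(alive,v0) N3.N2=(alive,v0) N3.N3=(alive,v1) | N0.N0=(alive,v0) N0.N1=(alive,v0) N0.N2=(alive,v0) N0.N3=(alive,v1)
Op 8: N2 marks N1=suspect -> (suspect,v2)

Answer: suspect 2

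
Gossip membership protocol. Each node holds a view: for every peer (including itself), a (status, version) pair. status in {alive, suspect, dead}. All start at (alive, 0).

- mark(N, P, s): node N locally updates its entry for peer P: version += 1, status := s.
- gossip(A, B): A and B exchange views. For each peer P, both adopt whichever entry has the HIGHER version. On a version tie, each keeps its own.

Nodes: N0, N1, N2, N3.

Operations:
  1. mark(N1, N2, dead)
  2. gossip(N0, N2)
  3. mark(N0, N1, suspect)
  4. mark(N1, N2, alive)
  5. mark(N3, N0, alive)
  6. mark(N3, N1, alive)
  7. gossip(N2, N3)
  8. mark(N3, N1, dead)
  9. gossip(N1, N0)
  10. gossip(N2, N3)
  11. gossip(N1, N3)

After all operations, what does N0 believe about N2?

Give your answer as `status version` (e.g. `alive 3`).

Op 1: N1 marks N2=dead -> (dead,v1)
Op 2: gossip N0<->N2 -> N0.N0=(alive,v0) N0.N1=(alive,v0) N0.N2=(alive,v0) N0.N3=(alive,v0) | N2.N0=(alive,v0) N2.N1=(alive,v0) N2.N2=(alive,v0) N2.N3=(alive,v0)
Op 3: N0 marks N1=suspect -> (suspect,v1)
Op 4: N1 marks N2=alive -> (alive,v2)
Op 5: N3 marks N0=alive -> (alive,v1)
Op 6: N3 marks N1=alive -> (alive,v1)
Op 7: gossip N2<->N3 -> N2.N0=(alive,v1) N2.N1=(alive,v1) N2.N2=(alive,v0) N2.N3=(alive,v0) | N3.N0=(alive,v1) N3.N1=(alive,v1) N3.N2=(alive,v0) N3.N3=(alive,v0)
Op 8: N3 marks N1=dead -> (dead,v2)
Op 9: gossip N1<->N0 -> N1.N0=(alive,v0) N1.N1=(suspect,v1) N1.N2=(alive,v2) N1.N3=(alive,v0) | N0.N0=(alive,v0) N0.N1=(suspect,v1) N0.N2=(alive,v2) N0.N3=(alive,v0)
Op 10: gossip N2<->N3 -> N2.N0=(alive,v1) N2.N1=(dead,v2) N2.N2=(alive,v0) N2.N3=(alive,v0) | N3.N0=(alive,v1) N3.N1=(dead,v2) N3.N2=(alive,v0) N3.N3=(alive,v0)
Op 11: gossip N1<->N3 -> N1.N0=(alive,v1) N1.N1=(dead,v2) N1.N2=(alive,v2) N1.N3=(alive,v0) | N3.N0=(alive,v1) N3.N1=(dead,v2) N3.N2=(alive,v2) N3.N3=(alive,v0)

Answer: alive 2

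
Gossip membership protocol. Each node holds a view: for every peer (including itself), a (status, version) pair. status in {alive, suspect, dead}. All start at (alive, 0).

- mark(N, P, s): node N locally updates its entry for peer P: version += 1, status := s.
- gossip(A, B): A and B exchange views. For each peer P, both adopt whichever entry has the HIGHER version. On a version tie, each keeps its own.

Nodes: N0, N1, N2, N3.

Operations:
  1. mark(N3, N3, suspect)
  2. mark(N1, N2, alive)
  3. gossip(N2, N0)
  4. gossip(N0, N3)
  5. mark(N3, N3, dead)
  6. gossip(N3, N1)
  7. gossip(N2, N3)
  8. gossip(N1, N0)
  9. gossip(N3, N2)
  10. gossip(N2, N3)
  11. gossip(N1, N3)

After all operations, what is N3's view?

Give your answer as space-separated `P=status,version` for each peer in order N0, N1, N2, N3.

Op 1: N3 marks N3=suspect -> (suspect,v1)
Op 2: N1 marks N2=alive -> (alive,v1)
Op 3: gossip N2<->N0 -> N2.N0=(alive,v0) N2.N1=(alive,v0) N2.N2=(alive,v0) N2.N3=(alive,v0) | N0.N0=(alive,v0) N0.N1=(alive,v0) N0.N2=(alive,v0) N0.N3=(alive,v0)
Op 4: gossip N0<->N3 -> N0.N0=(alive,v0) N0.N1=(alive,v0) N0.N2=(alive,v0) N0.N3=(suspect,v1) | N3.N0=(alive,v0) N3.N1=(alive,v0) N3.N2=(alive,v0) N3.N3=(suspect,v1)
Op 5: N3 marks N3=dead -> (dead,v2)
Op 6: gossip N3<->N1 -> N3.N0=(alive,v0) N3.N1=(alive,v0) N3.N2=(alive,v1) N3.N3=(dead,v2) | N1.N0=(alive,v0) N1.N1=(alive,v0) N1.N2=(alive,v1) N1.N3=(dead,v2)
Op 7: gossip N2<->N3 -> N2.N0=(alive,v0) N2.N1=(alive,v0) N2.N2=(alive,v1) N2.N3=(dead,v2) | N3.N0=(alive,v0) N3.N1=(alive,v0) N3.N2=(alive,v1) N3.N3=(dead,v2)
Op 8: gossip N1<->N0 -> N1.N0=(alive,v0) N1.N1=(alive,v0) N1.N2=(alive,v1) N1.N3=(dead,v2) | N0.N0=(alive,v0) N0.N1=(alive,v0) N0.N2=(alive,v1) N0.N3=(dead,v2)
Op 9: gossip N3<->N2 -> N3.N0=(alive,v0) N3.N1=(alive,v0) N3.N2=(alive,v1) N3.N3=(dead,v2) | N2.N0=(alive,v0) N2.N1=(alive,v0) N2.N2=(alive,v1) N2.N3=(dead,v2)
Op 10: gossip N2<->N3 -> N2.N0=(alive,v0) N2.N1=(alive,v0) N2.N2=(alive,v1) N2.N3=(dead,v2) | N3.N0=(alive,v0) N3.N1=(alive,v0) N3.N2=(alive,v1) N3.N3=(dead,v2)
Op 11: gossip N1<->N3 -> N1.N0=(alive,v0) N1.N1=(alive,v0) N1.N2=(alive,v1) N1.N3=(dead,v2) | N3.N0=(alive,v0) N3.N1=(alive,v0) N3.N2=(alive,v1) N3.N3=(dead,v2)

Answer: N0=alive,0 N1=alive,0 N2=alive,1 N3=dead,2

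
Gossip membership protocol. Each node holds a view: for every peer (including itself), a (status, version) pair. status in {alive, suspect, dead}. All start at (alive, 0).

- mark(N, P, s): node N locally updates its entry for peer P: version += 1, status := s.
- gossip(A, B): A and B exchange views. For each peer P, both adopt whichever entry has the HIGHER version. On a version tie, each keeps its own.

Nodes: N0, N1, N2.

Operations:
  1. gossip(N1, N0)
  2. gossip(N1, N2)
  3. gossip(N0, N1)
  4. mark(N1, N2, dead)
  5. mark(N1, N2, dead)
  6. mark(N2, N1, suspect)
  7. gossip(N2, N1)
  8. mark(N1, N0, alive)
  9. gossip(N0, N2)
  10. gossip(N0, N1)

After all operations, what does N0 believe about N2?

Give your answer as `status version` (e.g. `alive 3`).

Answer: dead 2

Derivation:
Op 1: gossip N1<->N0 -> N1.N0=(alive,v0) N1.N1=(alive,v0) N1.N2=(alive,v0) | N0.N0=(alive,v0) N0.N1=(alive,v0) N0.N2=(alive,v0)
Op 2: gossip N1<->N2 -> N1.N0=(alive,v0) N1.N1=(alive,v0) N1.N2=(alive,v0) | N2.N0=(alive,v0) N2.N1=(alive,v0) N2.N2=(alive,v0)
Op 3: gossip N0<->N1 -> N0.N0=(alive,v0) N0.N1=(alive,v0) N0.N2=(alive,v0) | N1.N0=(alive,v0) N1.N1=(alive,v0) N1.N2=(alive,v0)
Op 4: N1 marks N2=dead -> (dead,v1)
Op 5: N1 marks N2=dead -> (dead,v2)
Op 6: N2 marks N1=suspect -> (suspect,v1)
Op 7: gossip N2<->N1 -> N2.N0=(alive,v0) N2.N1=(suspect,v1) N2.N2=(dead,v2) | N1.N0=(alive,v0) N1.N1=(suspect,v1) N1.N2=(dead,v2)
Op 8: N1 marks N0=alive -> (alive,v1)
Op 9: gossip N0<->N2 -> N0.N0=(alive,v0) N0.N1=(suspect,v1) N0.N2=(dead,v2) | N2.N0=(alive,v0) N2.N1=(suspect,v1) N2.N2=(dead,v2)
Op 10: gossip N0<->N1 -> N0.N0=(alive,v1) N0.N1=(suspect,v1) N0.N2=(dead,v2) | N1.N0=(alive,v1) N1.N1=(suspect,v1) N1.N2=(dead,v2)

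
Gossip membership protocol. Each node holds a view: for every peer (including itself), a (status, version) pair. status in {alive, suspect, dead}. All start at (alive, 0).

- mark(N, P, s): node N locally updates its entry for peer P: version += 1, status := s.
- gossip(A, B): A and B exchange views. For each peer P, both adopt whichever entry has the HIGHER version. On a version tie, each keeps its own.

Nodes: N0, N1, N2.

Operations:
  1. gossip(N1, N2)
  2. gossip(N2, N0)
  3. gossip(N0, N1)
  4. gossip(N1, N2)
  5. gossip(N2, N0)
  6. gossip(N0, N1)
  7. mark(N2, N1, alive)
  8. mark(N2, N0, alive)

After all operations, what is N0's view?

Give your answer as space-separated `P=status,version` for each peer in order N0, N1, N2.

Answer: N0=alive,0 N1=alive,0 N2=alive,0

Derivation:
Op 1: gossip N1<->N2 -> N1.N0=(alive,v0) N1.N1=(alive,v0) N1.N2=(alive,v0) | N2.N0=(alive,v0) N2.N1=(alive,v0) N2.N2=(alive,v0)
Op 2: gossip N2<->N0 -> N2.N0=(alive,v0) N2.N1=(alive,v0) N2.N2=(alive,v0) | N0.N0=(alive,v0) N0.N1=(alive,v0) N0.N2=(alive,v0)
Op 3: gossip N0<->N1 -> N0.N0=(alive,v0) N0.N1=(alive,v0) N0.N2=(alive,v0) | N1.N0=(alive,v0) N1.N1=(alive,v0) N1.N2=(alive,v0)
Op 4: gossip N1<->N2 -> N1.N0=(alive,v0) N1.N1=(alive,v0) N1.N2=(alive,v0) | N2.N0=(alive,v0) N2.N1=(alive,v0) N2.N2=(alive,v0)
Op 5: gossip N2<->N0 -> N2.N0=(alive,v0) N2.N1=(alive,v0) N2.N2=(alive,v0) | N0.N0=(alive,v0) N0.N1=(alive,v0) N0.N2=(alive,v0)
Op 6: gossip N0<->N1 -> N0.N0=(alive,v0) N0.N1=(alive,v0) N0.N2=(alive,v0) | N1.N0=(alive,v0) N1.N1=(alive,v0) N1.N2=(alive,v0)
Op 7: N2 marks N1=alive -> (alive,v1)
Op 8: N2 marks N0=alive -> (alive,v1)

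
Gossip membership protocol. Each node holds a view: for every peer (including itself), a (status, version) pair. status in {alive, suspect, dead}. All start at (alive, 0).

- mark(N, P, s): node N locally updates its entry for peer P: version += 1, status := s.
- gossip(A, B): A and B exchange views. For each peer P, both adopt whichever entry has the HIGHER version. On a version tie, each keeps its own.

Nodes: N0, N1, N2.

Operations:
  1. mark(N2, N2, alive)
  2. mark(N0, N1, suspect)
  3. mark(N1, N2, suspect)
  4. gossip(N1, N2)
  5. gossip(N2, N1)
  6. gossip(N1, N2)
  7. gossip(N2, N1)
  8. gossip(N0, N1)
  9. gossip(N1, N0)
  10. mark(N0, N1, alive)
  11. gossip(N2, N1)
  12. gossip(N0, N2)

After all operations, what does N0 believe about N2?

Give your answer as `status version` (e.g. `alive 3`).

Answer: suspect 1

Derivation:
Op 1: N2 marks N2=alive -> (alive,v1)
Op 2: N0 marks N1=suspect -> (suspect,v1)
Op 3: N1 marks N2=suspect -> (suspect,v1)
Op 4: gossip N1<->N2 -> N1.N0=(alive,v0) N1.N1=(alive,v0) N1.N2=(suspect,v1) | N2.N0=(alive,v0) N2.N1=(alive,v0) N2.N2=(alive,v1)
Op 5: gossip N2<->N1 -> N2.N0=(alive,v0) N2.N1=(alive,v0) N2.N2=(alive,v1) | N1.N0=(alive,v0) N1.N1=(alive,v0) N1.N2=(suspect,v1)
Op 6: gossip N1<->N2 -> N1.N0=(alive,v0) N1.N1=(alive,v0) N1.N2=(suspect,v1) | N2.N0=(alive,v0) N2.N1=(alive,v0) N2.N2=(alive,v1)
Op 7: gossip N2<->N1 -> N2.N0=(alive,v0) N2.N1=(alive,v0) N2.N2=(alive,v1) | N1.N0=(alive,v0) N1.N1=(alive,v0) N1.N2=(suspect,v1)
Op 8: gossip N0<->N1 -> N0.N0=(alive,v0) N0.N1=(suspect,v1) N0.N2=(suspect,v1) | N1.N0=(alive,v0) N1.N1=(suspect,v1) N1.N2=(suspect,v1)
Op 9: gossip N1<->N0 -> N1.N0=(alive,v0) N1.N1=(suspect,v1) N1.N2=(suspect,v1) | N0.N0=(alive,v0) N0.N1=(suspect,v1) N0.N2=(suspect,v1)
Op 10: N0 marks N1=alive -> (alive,v2)
Op 11: gossip N2<->N1 -> N2.N0=(alive,v0) N2.N1=(suspect,v1) N2.N2=(alive,v1) | N1.N0=(alive,v0) N1.N1=(suspect,v1) N1.N2=(suspect,v1)
Op 12: gossip N0<->N2 -> N0.N0=(alive,v0) N0.N1=(alive,v2) N0.N2=(suspect,v1) | N2.N0=(alive,v0) N2.N1=(alive,v2) N2.N2=(alive,v1)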